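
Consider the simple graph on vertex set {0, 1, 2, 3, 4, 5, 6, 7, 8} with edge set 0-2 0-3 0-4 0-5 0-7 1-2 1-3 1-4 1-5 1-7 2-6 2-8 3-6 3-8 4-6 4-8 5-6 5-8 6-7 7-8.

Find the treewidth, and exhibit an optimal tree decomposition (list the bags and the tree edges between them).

Each bag holds 5 vertices, so the decomposition has width 4, which upper-bounds the treewidth. For the lower bound: the 5 vertex sets {2,8}, {6,7}, {1,5}, {0}, {3} are disjoint, each induces a connected subgraph, and every pair is joined by at least one edge of G. Contracting each set to a single vertex therefore yields K_{5} as a minor, and since treewidth is minor-monotone, tw(G) ≥ tw(K_{5}) = 4. Combining the bounds, tw(G) = 4.

Treewidth 4.
Bags: B1 = {0, 1, 2, 6, 8}  B2 = {0, 1, 6, 7, 8}  B3 = {0, 1, 5, 6, 8}  B4 = {0, 1, 3, 6, 8}  B5 = {0, 1, 4, 6, 8}
Tree: B1–B2, B2–B3, B3–B4, B4–B5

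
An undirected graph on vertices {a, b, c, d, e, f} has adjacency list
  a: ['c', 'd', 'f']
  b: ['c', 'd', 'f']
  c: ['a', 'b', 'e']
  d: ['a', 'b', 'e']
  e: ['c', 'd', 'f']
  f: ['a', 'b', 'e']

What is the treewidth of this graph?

A width-3 tree decomposition is:
Bags: B1 = {c, d, e, f}  B2 = {a, c, d, f}  B3 = {b, c, d, f}
Tree: B1–B2, B2–B3
Every bag has size at most 4, so the width is 4 − 1 = 3 and tw(G) ≤ 3. For the lower bound: the 4 vertex sets {d,e}, {a,f}, {c}, {b} are disjoint, each induces a connected subgraph, and every pair is joined by at least one edge of G. Contracting each set to a single vertex therefore yields K_{4} as a minor, and since treewidth is minor-monotone, tw(G) ≥ tw(K_{4}) = 3. Combining the bounds, tw(G) = 3.

3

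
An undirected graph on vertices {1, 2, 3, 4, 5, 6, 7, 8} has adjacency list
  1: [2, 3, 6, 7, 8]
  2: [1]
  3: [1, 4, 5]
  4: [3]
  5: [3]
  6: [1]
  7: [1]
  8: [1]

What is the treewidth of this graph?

A width-1 tree decomposition is:
Bags: B1 = {1, 3}  B2 = {3, 4}  B3 = {1, 7}  B4 = {3, 5}  B5 = {1, 2}  B6 = {1, 6}  B7 = {1, 8}
Tree: B1–B2, B1–B3, B2–B4, B1–B5, B1–B6, B6–B7
Every bag has size at most 2, so the width is 2 − 1 = 1 and tw(G) ≤ 1. Any graph with an edge has treewidth ≥ 1, and G has the edge 1–3. Combining the bounds, tw(G) = 1.

1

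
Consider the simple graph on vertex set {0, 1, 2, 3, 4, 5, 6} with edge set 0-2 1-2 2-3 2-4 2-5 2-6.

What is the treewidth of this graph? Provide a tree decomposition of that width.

Treewidth 1.
Bags: B1 = {2, 4}  B2 = {1, 2}  B3 = {0, 2}  B4 = {2, 3}  B5 = {2, 5}  B6 = {2, 6}
Tree: B1–B2, B1–B3, B1–B4, B1–B5, B1–B6

Each bag holds 2 vertices, so the decomposition has width 1, which upper-bounds the treewidth. G has an edge, so its treewidth is at least 1. Hence tw(G) = 1 exactly.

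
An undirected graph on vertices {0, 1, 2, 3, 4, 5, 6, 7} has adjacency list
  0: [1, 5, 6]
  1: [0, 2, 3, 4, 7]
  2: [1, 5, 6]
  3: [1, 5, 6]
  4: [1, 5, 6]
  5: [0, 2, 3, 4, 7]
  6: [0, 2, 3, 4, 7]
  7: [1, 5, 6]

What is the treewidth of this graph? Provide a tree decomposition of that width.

Treewidth 3.
One such decomposition:
Bags: B1 = {1, 2, 5, 6}  B2 = {0, 1, 5, 6}  B3 = {1, 3, 5, 6}  B4 = {1, 4, 5, 6}  B5 = {1, 5, 6, 7}
Tree: B1–B2, B2–B3, B3–B4, B4–B5

The largest bag has 4 vertices, giving width 3; this decomposition certifies tw(G) ≤ 3. For the lower bound: the 4 vertex sets {1,2}, {0,5}, {6}, {3} are disjoint, each induces a connected subgraph, and every pair is joined by at least one edge of G. Contracting each set to a single vertex therefore yields K_{4} as a minor, and since treewidth is minor-monotone, tw(G) ≥ tw(K_{4}) = 3. The upper and lower bounds meet at 3, so that is the treewidth.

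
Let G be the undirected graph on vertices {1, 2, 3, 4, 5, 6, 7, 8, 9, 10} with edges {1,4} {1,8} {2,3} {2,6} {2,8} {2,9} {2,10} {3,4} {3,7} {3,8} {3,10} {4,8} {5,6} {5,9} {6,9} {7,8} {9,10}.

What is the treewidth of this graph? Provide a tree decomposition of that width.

The largest bag has 3 vertices, giving width 2; this decomposition certifies tw(G) ≤ 2. Conversely, {1, 4, 8} is a clique of size 3, and the vertices of any clique must share a bag in every tree decomposition; so some bag has ≥ 3 vertices and tw(G) ≥ 2. Therefore the treewidth is 2.

Treewidth 2.
Bags: B1 = {2, 6, 9}  B2 = {2, 9, 10}  B3 = {2, 3, 10}  B4 = {2, 3, 8}  B5 = {3, 4, 8}  B6 = {5, 6, 9}  B7 = {3, 7, 8}  B8 = {1, 4, 8}
Tree: B1–B2, B2–B3, B3–B4, B4–B5, B1–B6, B5–B7, B5–B8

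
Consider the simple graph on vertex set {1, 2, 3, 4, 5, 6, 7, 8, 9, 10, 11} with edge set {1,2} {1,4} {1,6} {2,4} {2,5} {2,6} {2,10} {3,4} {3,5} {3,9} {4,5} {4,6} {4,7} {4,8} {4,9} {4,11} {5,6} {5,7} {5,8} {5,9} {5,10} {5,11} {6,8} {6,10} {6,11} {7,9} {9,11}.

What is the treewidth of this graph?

A width-3 tree decomposition is:
Bags: B1 = {4, 5, 6, 11}  B2 = {4, 5, 9, 11}  B3 = {4, 5, 6, 8}  B4 = {2, 4, 5, 6}  B5 = {3, 4, 5, 9}  B6 = {4, 5, 7, 9}  B7 = {2, 5, 6, 10}  B8 = {1, 2, 4, 6}
Tree: B1–B2, B1–B3, B3–B4, B2–B5, B2–B6, B4–B7, B4–B8
The largest bag has 4 vertices, giving width 3; this decomposition certifies tw(G) ≤ 3. For the lower bound, the 4 vertices {2, 5, 6, 10} are pairwise adjacent, and any tree decomposition puts a clique entirely inside one bag — forcing width ≥ 3. Hence tw(G) = 3 exactly.

3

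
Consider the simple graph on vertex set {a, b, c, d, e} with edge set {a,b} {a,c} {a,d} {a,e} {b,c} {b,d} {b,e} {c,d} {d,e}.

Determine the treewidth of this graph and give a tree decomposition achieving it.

Treewidth 3.
Bags: B1 = {a, b, d, e}  B2 = {a, b, c, d}
Tree: B1–B2

Every bag has size at most 4, so the width is 4 − 1 = 3 and tw(G) ≤ 3. Conversely, {a, b, d, e} is a clique of size 4, and the vertices of any clique must share a bag in every tree decomposition; so some bag has ≥ 4 vertices and tw(G) ≥ 3. Therefore the treewidth is 3.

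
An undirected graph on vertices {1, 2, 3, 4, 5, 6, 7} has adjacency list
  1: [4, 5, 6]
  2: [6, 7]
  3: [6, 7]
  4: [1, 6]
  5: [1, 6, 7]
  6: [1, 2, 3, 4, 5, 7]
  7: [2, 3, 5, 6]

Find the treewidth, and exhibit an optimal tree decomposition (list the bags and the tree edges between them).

Each bag holds 3 vertices, so the decomposition has width 2, which upper-bounds the treewidth. For the lower bound, the 3 vertices {1, 4, 6} are pairwise adjacent, and any tree decomposition puts a clique entirely inside one bag — forcing width ≥ 2. Hence tw(G) = 2 exactly.

Treewidth 2.
One such decomposition:
Bags: B1 = {5, 6, 7}  B2 = {2, 6, 7}  B3 = {1, 5, 6}  B4 = {3, 6, 7}  B5 = {1, 4, 6}
Tree: B1–B2, B1–B3, B1–B4, B3–B5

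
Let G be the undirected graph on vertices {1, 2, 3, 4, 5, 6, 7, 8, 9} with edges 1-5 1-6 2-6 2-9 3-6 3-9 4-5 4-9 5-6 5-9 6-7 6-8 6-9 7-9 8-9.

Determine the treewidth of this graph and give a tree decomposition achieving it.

Each bag holds 3 vertices, so the decomposition has width 2, which upper-bounds the treewidth. On the other hand G contains the 3-clique {4, 5, 9}. A clique must lie in a single bag of any decomposition, so no decomposition can have width below 2. Hence tw(G) = 2 exactly.

Treewidth 2.
One optimal decomposition is:
Bags: B1 = {5, 6, 9}  B2 = {1, 5, 6}  B3 = {4, 5, 9}  B4 = {6, 8, 9}  B5 = {3, 6, 9}  B6 = {2, 6, 9}  B7 = {6, 7, 9}
Tree: B1–B2, B1–B3, B1–B4, B1–B5, B5–B6, B4–B7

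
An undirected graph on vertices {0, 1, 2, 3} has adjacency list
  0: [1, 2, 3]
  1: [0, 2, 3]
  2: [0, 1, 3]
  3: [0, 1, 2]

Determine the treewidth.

3

A width-3 tree decomposition is:
Bags: B1 = {0, 1, 2, 3}
Tree: (single bag)
With just one bag of size 4, the width is 4 − 1 = 3, so tw(G) ≤ 3. On the other hand G contains the 4-clique {0, 1, 2, 3}. A clique must lie in a single bag of any decomposition, so no decomposition can have width below 3. Combining the bounds, tw(G) = 3.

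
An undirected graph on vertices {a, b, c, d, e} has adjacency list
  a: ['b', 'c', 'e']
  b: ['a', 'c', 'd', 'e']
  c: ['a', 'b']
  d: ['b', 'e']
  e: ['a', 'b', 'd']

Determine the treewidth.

2

A width-2 tree decomposition is:
Bags: B1 = {a, b, e}  B2 = {a, b, c}  B3 = {b, d, e}
Tree: B1–B2, B1–B3
Every bag has size at most 3, so the width is 3 − 1 = 2 and tw(G) ≤ 2. For the lower bound, the 3 vertices {b, d, e} are pairwise adjacent, and any tree decomposition puts a clique entirely inside one bag — forcing width ≥ 2. The upper and lower bounds meet at 2, so that is the treewidth.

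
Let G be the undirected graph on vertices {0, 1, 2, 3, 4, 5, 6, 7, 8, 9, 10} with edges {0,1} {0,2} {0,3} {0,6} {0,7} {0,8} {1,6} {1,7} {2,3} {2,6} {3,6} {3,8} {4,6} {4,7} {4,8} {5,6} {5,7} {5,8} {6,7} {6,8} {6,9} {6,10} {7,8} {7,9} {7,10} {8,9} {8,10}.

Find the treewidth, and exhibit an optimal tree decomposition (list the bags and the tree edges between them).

Every bag has size at most 4, so the width is 4 − 1 = 3 and tw(G) ≤ 3. On the other hand G contains the 4-clique {0, 2, 3, 6}. A clique must lie in a single bag of any decomposition, so no decomposition can have width below 3. The upper and lower bounds meet at 3, so that is the treewidth.

Treewidth 3.
One such decomposition:
Bags: B1 = {0, 3, 6, 8}  B2 = {0, 6, 7, 8}  B3 = {0, 1, 6, 7}  B4 = {0, 2, 3, 6}  B5 = {5, 6, 7, 8}  B6 = {6, 7, 8, 9}  B7 = {6, 7, 8, 10}  B8 = {4, 6, 7, 8}
Tree: B1–B2, B2–B3, B1–B4, B2–B5, B2–B6, B6–B7, B5–B8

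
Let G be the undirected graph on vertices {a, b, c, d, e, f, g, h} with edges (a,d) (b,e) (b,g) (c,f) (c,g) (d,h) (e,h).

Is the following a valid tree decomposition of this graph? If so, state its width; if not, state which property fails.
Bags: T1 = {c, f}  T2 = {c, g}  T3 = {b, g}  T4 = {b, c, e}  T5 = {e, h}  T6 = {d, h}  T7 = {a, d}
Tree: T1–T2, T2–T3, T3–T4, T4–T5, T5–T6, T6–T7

No — bags containing vertex c are not connected in the tree.

A tree decomposition must satisfy three properties: every vertex lies in some bag; for every edge, both endpoints lie together in some bag; and for every vertex, the bags containing it form a connected subtree. Here bags containing vertex c are not connected in the tree, so the decomposition is invalid.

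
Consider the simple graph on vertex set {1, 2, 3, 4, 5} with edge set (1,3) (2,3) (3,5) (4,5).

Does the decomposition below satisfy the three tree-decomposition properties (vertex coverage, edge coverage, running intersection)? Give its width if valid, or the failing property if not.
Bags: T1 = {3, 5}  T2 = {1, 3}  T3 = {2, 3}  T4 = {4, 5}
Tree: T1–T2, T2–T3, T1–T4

Yes; width 1.

Vertex coverage: the bags together contain {1, 2, 3, 4, 5}, the full vertex set. Edge coverage: each edge of G has both endpoints in at least one bag. Running intersection: for every vertex, the bags containing it form a connected subtree. All three properties hold, so this is a valid tree decomposition of width max|bag| − 1 = 1, and hence tw(G) ≤ 1.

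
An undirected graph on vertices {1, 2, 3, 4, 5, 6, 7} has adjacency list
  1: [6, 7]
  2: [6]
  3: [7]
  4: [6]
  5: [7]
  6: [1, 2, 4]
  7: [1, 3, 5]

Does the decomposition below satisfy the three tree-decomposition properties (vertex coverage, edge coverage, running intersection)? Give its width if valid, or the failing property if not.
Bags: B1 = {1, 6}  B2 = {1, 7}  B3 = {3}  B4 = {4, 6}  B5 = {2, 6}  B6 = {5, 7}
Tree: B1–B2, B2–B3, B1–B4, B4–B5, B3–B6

A tree decomposition must satisfy three properties: every vertex lies in some bag; for every edge, both endpoints lie together in some bag; and for every vertex, the bags containing it form a connected subtree. Here edge (7,3) lies in no bag, so the decomposition is invalid.

No — edge (7,3) lies in no bag.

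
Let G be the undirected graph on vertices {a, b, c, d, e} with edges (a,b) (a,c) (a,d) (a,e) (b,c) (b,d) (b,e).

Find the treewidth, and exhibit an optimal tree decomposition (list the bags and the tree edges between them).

Each bag holds 3 vertices, so the decomposition has width 2, which upper-bounds the treewidth. For the lower bound, the 3 vertices {a, b, d} are pairwise adjacent, and any tree decomposition puts a clique entirely inside one bag — forcing width ≥ 2. Combining the bounds, tw(G) = 2.

Treewidth 2.
One optimal decomposition is:
Bags: B1 = {a, b, c}  B2 = {a, b, e}  B3 = {a, b, d}
Tree: B1–B2, B2–B3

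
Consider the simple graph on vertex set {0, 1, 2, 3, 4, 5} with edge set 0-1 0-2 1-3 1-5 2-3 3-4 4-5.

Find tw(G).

A width-2 tree decomposition is:
Bags: B1 = {0, 1, 2}  B2 = {1, 2, 3}  B3 = {1, 3, 5}  B4 = {3, 4, 5}
Tree: B1–B2, B2–B3, B3–B4
The largest bag has 3 vertices, giving width 2; this decomposition certifies tw(G) ≤ 2. For the lower bound, G contains the cycle 0–2–3–1–0, so G is not a forest; only forests have treewidth ≤ 1, hence tw(G) ≥ 2. Hence tw(G) = 2 exactly.

2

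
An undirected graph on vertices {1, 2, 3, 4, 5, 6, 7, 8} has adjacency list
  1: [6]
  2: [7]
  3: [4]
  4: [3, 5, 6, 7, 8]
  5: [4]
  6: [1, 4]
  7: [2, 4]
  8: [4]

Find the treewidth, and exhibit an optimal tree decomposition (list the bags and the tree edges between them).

Treewidth 1.
One optimal decomposition is:
Bags: B1 = {4, 6}  B2 = {4, 8}  B3 = {4, 5}  B4 = {3, 4}  B5 = {4, 7}  B6 = {2, 7}  B7 = {1, 6}
Tree: B1–B2, B2–B3, B3–B4, B3–B5, B5–B6, B1–B7

Each bag holds 2 vertices, so the decomposition has width 1, which upper-bounds the treewidth. Any graph with an edge has treewidth ≥ 1, and G has the edge 6–4. The upper and lower bounds meet at 1, so that is the treewidth.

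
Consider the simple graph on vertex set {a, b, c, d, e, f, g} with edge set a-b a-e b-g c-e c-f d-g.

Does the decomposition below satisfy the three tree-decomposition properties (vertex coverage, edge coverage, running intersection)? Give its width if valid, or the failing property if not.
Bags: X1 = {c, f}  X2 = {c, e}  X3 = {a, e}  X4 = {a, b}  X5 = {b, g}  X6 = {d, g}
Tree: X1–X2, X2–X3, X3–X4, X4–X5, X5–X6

Yes; width 1.

Every vertex of G appears in some bag (union = {a, b, c, d, e, f, g}); every edge is covered by a bag; and for each vertex v the set of bags containing v is connected in the bag tree. The decomposition is therefore valid. The largest bag has 2 vertices, so the width is 1.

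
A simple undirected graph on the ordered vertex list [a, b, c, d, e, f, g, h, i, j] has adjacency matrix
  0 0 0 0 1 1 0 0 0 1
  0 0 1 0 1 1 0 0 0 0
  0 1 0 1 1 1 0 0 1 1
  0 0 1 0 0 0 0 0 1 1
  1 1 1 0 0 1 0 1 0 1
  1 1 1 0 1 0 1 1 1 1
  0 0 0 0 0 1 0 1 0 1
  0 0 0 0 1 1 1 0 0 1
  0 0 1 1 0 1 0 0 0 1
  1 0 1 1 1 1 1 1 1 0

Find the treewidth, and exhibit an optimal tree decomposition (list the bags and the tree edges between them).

Each bag holds 4 vertices, so the decomposition has width 3, which upper-bounds the treewidth. On the other hand G contains the 4-clique {c, d, i, j}. A clique must lie in a single bag of any decomposition, so no decomposition can have width below 3. Combining the bounds, tw(G) = 3.

Treewidth 3.
One such decomposition:
Bags: B1 = {c, e, f, j}  B2 = {b, c, e, f}  B3 = {e, f, h, j}  B4 = {f, g, h, j}  B5 = {a, e, f, j}  B6 = {c, f, i, j}  B7 = {c, d, i, j}
Tree: B1–B2, B1–B3, B3–B4, B3–B5, B1–B6, B6–B7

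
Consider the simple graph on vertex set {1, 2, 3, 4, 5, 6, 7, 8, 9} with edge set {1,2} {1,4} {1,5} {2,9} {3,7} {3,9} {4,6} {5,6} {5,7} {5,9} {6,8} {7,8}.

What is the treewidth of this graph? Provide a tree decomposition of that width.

Treewidth 3.
Bags: B1 = {3, 7, 8, 9}  B2 = {5, 7, 8, 9}  B3 = {5, 6, 8, 9}  B4 = {2, 5, 6, 9}  B5 = {1, 2, 5, 6}  B6 = {1, 2, 4, 6}
Tree: B1–B2, B2–B3, B3–B4, B4–B5, B5–B6

Each bag holds 4 vertices, so the decomposition has width 3, which upper-bounds the treewidth. For the lower bound: the 4 vertex sets {3,7,8}, {9}, {5}, {1,2,4,6} are disjoint, each induces a connected subgraph, and every pair is joined by at least one edge of G. Contracting each set to a single vertex therefore yields K_{4} as a minor, and since treewidth is minor-monotone, tw(G) ≥ tw(K_{4}) = 3. Therefore the treewidth is 3.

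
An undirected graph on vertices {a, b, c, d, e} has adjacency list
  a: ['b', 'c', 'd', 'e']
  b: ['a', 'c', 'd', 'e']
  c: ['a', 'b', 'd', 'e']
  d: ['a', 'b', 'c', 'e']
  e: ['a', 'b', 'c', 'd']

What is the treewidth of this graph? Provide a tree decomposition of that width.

With just one bag of size 5, the width is 5 − 1 = 4, so tw(G) ≤ 4. Conversely, {a, b, c, d, e} is a clique of size 5, and the vertices of any clique must share a bag in every tree decomposition; so some bag has ≥ 5 vertices and tw(G) ≥ 4. The upper and lower bounds meet at 4, so that is the treewidth.

Treewidth 4.
Bags: B1 = {a, b, c, d, e}
Tree: (single bag)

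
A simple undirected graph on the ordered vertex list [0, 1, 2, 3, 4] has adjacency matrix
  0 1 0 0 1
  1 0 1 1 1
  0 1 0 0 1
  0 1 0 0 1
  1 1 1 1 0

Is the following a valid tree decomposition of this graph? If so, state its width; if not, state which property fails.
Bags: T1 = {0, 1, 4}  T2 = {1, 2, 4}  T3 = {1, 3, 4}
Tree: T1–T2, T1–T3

Yes; width 2.

Every vertex of G appears in some bag (union = {0, 1, 2, 3, 4}); every edge is covered by a bag; and for each vertex v the set of bags containing v is connected in the bag tree. The decomposition is therefore valid. The largest bag has 3 vertices, so the width is 2.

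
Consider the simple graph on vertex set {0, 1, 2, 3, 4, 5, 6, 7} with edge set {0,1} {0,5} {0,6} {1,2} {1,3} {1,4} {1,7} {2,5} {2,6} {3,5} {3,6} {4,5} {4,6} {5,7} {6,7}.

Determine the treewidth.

3

A width-3 tree decomposition is:
Bags: B1 = {1, 3, 5, 6}  B2 = {1, 5, 6, 7}  B3 = {0, 1, 5, 6}  B4 = {1, 2, 5, 6}  B5 = {1, 4, 5, 6}
Tree: B1–B2, B2–B3, B3–B4, B4–B5
Every bag has size at most 4, so the width is 4 − 1 = 3 and tw(G) ≤ 3. For the lower bound: the 4 vertex sets {1,3}, {5,7}, {6}, {0} are disjoint, each induces a connected subgraph, and every pair is joined by at least one edge of G. Contracting each set to a single vertex therefore yields K_{4} as a minor, and since treewidth is minor-monotone, tw(G) ≥ tw(K_{4}) = 3. The upper and lower bounds meet at 3, so that is the treewidth.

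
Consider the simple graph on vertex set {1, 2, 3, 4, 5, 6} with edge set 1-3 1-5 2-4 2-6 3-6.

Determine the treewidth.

A width-1 tree decomposition is:
Bags: B1 = {1, 5}  B2 = {1, 3}  B3 = {3, 6}  B4 = {2, 6}  B5 = {2, 4}
Tree: B1–B2, B2–B3, B3–B4, B4–B5
Each bag holds 2 vertices, so the decomposition has width 1, which upper-bounds the treewidth. G has an edge, so its treewidth is at least 1. Therefore the treewidth is 1.

1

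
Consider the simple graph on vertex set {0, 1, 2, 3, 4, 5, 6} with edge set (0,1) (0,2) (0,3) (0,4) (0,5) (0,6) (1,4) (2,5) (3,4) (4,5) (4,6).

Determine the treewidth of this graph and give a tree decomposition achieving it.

Each bag holds 3 vertices, so the decomposition has width 2, which upper-bounds the treewidth. On the other hand G contains the 3-clique {0, 2, 5}. A clique must lie in a single bag of any decomposition, so no decomposition can have width below 2. Hence tw(G) = 2 exactly.

Treewidth 2.
One optimal decomposition is:
Bags: B1 = {0, 4, 6}  B2 = {0, 1, 4}  B3 = {0, 4, 5}  B4 = {0, 3, 4}  B5 = {0, 2, 5}
Tree: B1–B2, B2–B3, B2–B4, B3–B5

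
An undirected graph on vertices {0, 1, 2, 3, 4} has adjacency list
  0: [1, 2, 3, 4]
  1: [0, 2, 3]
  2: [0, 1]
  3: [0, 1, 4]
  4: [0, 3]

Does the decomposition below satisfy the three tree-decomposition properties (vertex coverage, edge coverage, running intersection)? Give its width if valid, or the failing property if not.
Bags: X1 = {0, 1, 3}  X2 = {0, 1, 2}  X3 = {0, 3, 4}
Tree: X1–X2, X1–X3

Yes; width 2.

Every vertex of G appears in some bag (union = {0, 1, 2, 3, 4}); every edge is covered by a bag; and for each vertex v the set of bags containing v is connected in the bag tree. The decomposition is therefore valid. The largest bag has 3 vertices, so the width is 2.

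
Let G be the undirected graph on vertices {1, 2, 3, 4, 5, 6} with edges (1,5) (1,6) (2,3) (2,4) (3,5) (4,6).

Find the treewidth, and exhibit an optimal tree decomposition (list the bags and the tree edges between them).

Every bag has size at most 3, so the width is 3 − 1 = 2 and tw(G) ≤ 2. Since 1–6–4–2–3–5–1 is a cycle in G, G is not acyclic. Forests are exactly the graphs of treewidth ≤ 1, so tw(G) ≥ 2. Hence tw(G) = 2 exactly.

Treewidth 2.
One optimal decomposition is:
Bags: B1 = {1, 4, 6}  B2 = {1, 2, 4}  B3 = {1, 2, 3}  B4 = {1, 3, 5}
Tree: B1–B2, B2–B3, B3–B4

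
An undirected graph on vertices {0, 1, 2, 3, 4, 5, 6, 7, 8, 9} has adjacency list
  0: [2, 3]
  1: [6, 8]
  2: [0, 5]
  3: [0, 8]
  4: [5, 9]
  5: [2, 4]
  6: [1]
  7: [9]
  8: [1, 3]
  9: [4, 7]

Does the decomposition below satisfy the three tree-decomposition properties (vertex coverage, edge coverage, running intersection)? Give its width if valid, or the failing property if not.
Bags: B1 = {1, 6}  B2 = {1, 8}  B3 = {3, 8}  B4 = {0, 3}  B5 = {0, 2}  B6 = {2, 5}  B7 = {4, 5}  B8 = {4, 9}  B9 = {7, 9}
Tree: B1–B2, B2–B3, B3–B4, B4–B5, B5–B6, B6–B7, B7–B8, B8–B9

Yes; width 1.

Every vertex of G appears in some bag (union = {0, 1, 2, 3, 4, 5, 6, 7, 8, 9}); every edge is covered by a bag; and for each vertex v the set of bags containing v is connected in the bag tree. The decomposition is therefore valid. The largest bag has 2 vertices, so the width is 1.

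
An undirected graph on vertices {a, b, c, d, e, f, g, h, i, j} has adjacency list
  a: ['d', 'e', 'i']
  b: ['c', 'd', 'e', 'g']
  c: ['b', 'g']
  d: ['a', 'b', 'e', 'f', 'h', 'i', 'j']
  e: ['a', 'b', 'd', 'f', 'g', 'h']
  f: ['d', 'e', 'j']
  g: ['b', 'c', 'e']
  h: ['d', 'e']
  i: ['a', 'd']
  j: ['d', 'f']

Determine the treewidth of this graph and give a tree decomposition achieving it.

Treewidth 2.
Bags: B1 = {d, e, h}  B2 = {d, e, f}  B3 = {b, d, e}  B4 = {a, d, e}  B5 = {b, e, g}  B6 = {b, c, g}  B7 = {a, d, i}  B8 = {d, f, j}
Tree: B1–B2, B2–B3, B1–B4, B3–B5, B5–B6, B4–B7, B2–B8

Each bag holds 3 vertices, so the decomposition has width 2, which upper-bounds the treewidth. For the lower bound, the 3 vertices {d, f, j} are pairwise adjacent, and any tree decomposition puts a clique entirely inside one bag — forcing width ≥ 2. The upper and lower bounds meet at 2, so that is the treewidth.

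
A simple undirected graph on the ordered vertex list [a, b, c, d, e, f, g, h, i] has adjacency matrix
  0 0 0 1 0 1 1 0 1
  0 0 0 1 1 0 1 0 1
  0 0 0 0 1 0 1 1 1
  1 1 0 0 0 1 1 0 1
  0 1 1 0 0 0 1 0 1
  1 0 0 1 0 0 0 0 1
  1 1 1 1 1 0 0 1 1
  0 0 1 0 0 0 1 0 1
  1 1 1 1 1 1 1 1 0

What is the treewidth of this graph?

A width-3 tree decomposition is:
Bags: B1 = {a, d, g, i}  B2 = {a, d, f, i}  B3 = {b, d, g, i}  B4 = {b, e, g, i}  B5 = {c, e, g, i}  B6 = {c, g, h, i}
Tree: B1–B2, B1–B3, B3–B4, B4–B5, B5–B6
Each bag holds 4 vertices, so the decomposition has width 3, which upper-bounds the treewidth. Conversely, {a, d, g, i} is a clique of size 4, and the vertices of any clique must share a bag in every tree decomposition; so some bag has ≥ 4 vertices and tw(G) ≥ 3. Hence tw(G) = 3 exactly.

3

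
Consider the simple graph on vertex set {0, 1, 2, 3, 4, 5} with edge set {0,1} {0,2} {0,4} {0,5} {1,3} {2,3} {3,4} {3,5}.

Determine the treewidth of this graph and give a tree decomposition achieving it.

Every bag has size at most 3, so the width is 3 − 1 = 2 and tw(G) ≤ 2. Since 5–3–2–0–5 is a cycle in G, G is not acyclic. Forests are exactly the graphs of treewidth ≤ 1, so tw(G) ≥ 2. Combining the bounds, tw(G) = 2.

Treewidth 2.
One optimal decomposition is:
Bags: B1 = {0, 3, 5}  B2 = {0, 2, 3}  B3 = {0, 1, 3}  B4 = {0, 3, 4}
Tree: B1–B2, B2–B3, B3–B4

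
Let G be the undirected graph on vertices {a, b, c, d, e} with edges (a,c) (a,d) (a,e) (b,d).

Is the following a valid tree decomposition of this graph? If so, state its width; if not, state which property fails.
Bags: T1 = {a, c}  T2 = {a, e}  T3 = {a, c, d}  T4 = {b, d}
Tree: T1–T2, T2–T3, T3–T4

A tree decomposition must satisfy three properties: every vertex lies in some bag; for every edge, both endpoints lie together in some bag; and for every vertex, the bags containing it form a connected subtree. Here bags containing vertex c are not connected in the tree, so the decomposition is invalid.

No — bags containing vertex c are not connected in the tree.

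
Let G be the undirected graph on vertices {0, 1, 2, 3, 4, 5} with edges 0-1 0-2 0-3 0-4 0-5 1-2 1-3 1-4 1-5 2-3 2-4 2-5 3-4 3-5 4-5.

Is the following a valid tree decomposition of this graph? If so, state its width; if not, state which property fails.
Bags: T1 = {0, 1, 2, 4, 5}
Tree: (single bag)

No — vertex 3 appears in no bag.

A tree decomposition must satisfy three properties: every vertex lies in some bag; for every edge, both endpoints lie together in some bag; and for every vertex, the bags containing it form a connected subtree. Here vertex 3 appears in no bag, so the decomposition is invalid.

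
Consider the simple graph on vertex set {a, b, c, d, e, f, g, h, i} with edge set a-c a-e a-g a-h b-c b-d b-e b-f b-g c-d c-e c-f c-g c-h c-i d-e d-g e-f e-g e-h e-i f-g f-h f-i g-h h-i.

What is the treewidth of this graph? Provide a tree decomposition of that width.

Treewidth 4.
Bags: B1 = {b, c, e, f, g}  B2 = {c, e, f, g, h}  B3 = {c, e, f, h, i}  B4 = {a, c, e, g, h}  B5 = {b, c, d, e, g}
Tree: B1–B2, B2–B3, B2–B4, B1–B5

Each bag holds 5 vertices, so the decomposition has width 4, which upper-bounds the treewidth. For the lower bound, the 5 vertices {b, c, d, e, g} are pairwise adjacent, and any tree decomposition puts a clique entirely inside one bag — forcing width ≥ 4. Combining the bounds, tw(G) = 4.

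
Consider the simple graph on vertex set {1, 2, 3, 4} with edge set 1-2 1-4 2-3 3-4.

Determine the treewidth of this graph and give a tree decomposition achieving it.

The largest bag has 3 vertices, giving width 2; this decomposition certifies tw(G) ≤ 2. The edges 1–2–3–4–1 form a cycle, so G is not a tree and its treewidth is at least 2. Therefore the treewidth is 2.

Treewidth 2.
Bags: B1 = {1, 2, 3}  B2 = {1, 3, 4}
Tree: B1–B2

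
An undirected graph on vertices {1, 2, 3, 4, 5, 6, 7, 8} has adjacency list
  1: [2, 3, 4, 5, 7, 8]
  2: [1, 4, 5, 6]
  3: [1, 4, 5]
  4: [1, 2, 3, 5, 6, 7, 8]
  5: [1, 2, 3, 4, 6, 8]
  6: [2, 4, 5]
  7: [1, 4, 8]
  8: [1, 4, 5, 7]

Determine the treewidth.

3

A width-3 tree decomposition is:
Bags: B1 = {2, 4, 5, 6}  B2 = {1, 2, 4, 5}  B3 = {1, 3, 4, 5}  B4 = {1, 4, 5, 8}  B5 = {1, 4, 7, 8}
Tree: B1–B2, B2–B3, B2–B4, B4–B5
The largest bag has 4 vertices, giving width 3; this decomposition certifies tw(G) ≤ 3. Conversely, {1, 4, 5, 8} is a clique of size 4, and the vertices of any clique must share a bag in every tree decomposition; so some bag has ≥ 4 vertices and tw(G) ≥ 3. Therefore the treewidth is 3.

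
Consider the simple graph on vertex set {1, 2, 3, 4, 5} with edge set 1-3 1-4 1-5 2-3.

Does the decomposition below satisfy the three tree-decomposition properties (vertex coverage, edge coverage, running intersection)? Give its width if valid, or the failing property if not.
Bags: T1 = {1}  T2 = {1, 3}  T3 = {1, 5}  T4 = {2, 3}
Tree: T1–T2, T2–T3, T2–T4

A tree decomposition must satisfy three properties: every vertex lies in some bag; for every edge, both endpoints lie together in some bag; and for every vertex, the bags containing it form a connected subtree. Here vertex 4 appears in no bag, so the decomposition is invalid.

No — vertex 4 appears in no bag.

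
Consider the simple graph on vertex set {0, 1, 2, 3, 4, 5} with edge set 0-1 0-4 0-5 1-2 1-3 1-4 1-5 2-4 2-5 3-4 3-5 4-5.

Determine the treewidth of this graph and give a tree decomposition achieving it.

Treewidth 3.
Bags: B1 = {1, 2, 4, 5}  B2 = {0, 1, 4, 5}  B3 = {1, 3, 4, 5}
Tree: B1–B2, B2–B3

The largest bag has 4 vertices, giving width 3; this decomposition certifies tw(G) ≤ 3. For the lower bound, the 4 vertices {0, 1, 4, 5} are pairwise adjacent, and any tree decomposition puts a clique entirely inside one bag — forcing width ≥ 3. Combining the bounds, tw(G) = 3.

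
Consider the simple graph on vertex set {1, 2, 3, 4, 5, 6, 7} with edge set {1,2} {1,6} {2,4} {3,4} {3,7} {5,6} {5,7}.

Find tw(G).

2

A width-2 tree decomposition is:
Bags: B1 = {3, 4, 7}  B2 = {4, 5, 7}  B3 = {4, 5, 6}  B4 = {1, 4, 6}  B5 = {1, 2, 4}
Tree: B1–B2, B2–B3, B3–B4, B4–B5
Every bag has size at most 3, so the width is 3 − 1 = 2 and tw(G) ≤ 2. Since 4–3–7–5–6–1–2–4 is a cycle in G, G is not acyclic. Forests are exactly the graphs of treewidth ≤ 1, so tw(G) ≥ 2. Hence tw(G) = 2 exactly.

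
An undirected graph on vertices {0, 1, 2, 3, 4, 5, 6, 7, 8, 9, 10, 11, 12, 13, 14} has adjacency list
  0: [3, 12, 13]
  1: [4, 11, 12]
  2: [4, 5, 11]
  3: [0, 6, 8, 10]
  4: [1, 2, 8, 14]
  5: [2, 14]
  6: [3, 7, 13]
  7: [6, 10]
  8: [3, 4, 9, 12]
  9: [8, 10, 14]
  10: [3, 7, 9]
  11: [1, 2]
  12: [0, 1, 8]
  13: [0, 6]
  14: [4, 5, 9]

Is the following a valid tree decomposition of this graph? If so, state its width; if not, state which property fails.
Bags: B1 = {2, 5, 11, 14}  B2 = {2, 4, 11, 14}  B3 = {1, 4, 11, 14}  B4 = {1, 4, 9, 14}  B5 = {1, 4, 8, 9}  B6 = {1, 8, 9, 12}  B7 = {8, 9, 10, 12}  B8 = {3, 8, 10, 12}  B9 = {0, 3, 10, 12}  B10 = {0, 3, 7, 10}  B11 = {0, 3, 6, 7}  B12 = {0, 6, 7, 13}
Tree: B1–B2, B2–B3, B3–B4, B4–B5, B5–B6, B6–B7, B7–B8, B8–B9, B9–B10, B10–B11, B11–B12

Vertex coverage: the bags together contain {0, 1, 2, 3, 4, 5, 6, 7, 8, 9, 10, 11, 12, 13, 14}, the full vertex set. Edge coverage: each edge of G has both endpoints in at least one bag. Running intersection: for every vertex, the bags containing it form a connected subtree. All three properties hold, so this is a valid tree decomposition of width max|bag| − 1 = 3, and hence tw(G) ≤ 3.

Yes; width 3.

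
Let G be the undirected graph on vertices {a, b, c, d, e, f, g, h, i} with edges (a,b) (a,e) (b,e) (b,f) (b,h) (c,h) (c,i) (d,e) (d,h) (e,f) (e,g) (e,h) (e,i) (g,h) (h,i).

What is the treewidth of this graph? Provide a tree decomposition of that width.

Each bag holds 3 vertices, so the decomposition has width 2, which upper-bounds the treewidth. For the lower bound, the 3 vertices {a, b, e} are pairwise adjacent, and any tree decomposition puts a clique entirely inside one bag — forcing width ≥ 2. The upper and lower bounds meet at 2, so that is the treewidth.

Treewidth 2.
Bags: B1 = {d, e, h}  B2 = {e, h, i}  B3 = {c, h, i}  B4 = {b, e, h}  B5 = {e, g, h}  B6 = {a, b, e}  B7 = {b, e, f}
Tree: B1–B2, B2–B3, B2–B4, B4–B5, B4–B6, B4–B7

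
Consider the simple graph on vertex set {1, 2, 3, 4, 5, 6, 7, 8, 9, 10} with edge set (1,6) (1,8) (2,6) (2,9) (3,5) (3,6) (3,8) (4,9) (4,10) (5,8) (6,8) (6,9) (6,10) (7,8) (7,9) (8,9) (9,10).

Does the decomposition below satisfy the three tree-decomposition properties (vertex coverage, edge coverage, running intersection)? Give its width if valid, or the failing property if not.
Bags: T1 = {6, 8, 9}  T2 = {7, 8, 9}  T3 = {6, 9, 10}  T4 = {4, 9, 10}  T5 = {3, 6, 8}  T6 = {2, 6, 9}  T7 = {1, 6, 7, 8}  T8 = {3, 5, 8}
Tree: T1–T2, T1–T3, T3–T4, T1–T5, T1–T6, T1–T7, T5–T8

No — bags containing vertex 7 are not connected in the tree.

A tree decomposition must satisfy three properties: every vertex lies in some bag; for every edge, both endpoints lie together in some bag; and for every vertex, the bags containing it form a connected subtree. Here bags containing vertex 7 are not connected in the tree, so the decomposition is invalid.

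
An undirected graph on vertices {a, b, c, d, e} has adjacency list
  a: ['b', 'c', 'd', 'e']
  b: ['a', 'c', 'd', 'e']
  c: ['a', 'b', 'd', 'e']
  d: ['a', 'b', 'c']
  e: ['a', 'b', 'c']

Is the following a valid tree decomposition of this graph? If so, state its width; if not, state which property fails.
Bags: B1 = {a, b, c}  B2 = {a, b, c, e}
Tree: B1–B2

No — vertex d appears in no bag.

A tree decomposition must satisfy three properties: every vertex lies in some bag; for every edge, both endpoints lie together in some bag; and for every vertex, the bags containing it form a connected subtree. Here vertex d appears in no bag, so the decomposition is invalid.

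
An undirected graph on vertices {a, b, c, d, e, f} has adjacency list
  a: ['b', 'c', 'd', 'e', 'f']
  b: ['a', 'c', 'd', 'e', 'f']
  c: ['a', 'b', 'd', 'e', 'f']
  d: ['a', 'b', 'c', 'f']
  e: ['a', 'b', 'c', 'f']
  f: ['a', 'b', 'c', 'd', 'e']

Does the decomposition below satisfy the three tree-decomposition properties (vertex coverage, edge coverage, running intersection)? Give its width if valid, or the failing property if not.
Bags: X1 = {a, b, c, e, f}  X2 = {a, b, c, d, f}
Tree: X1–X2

Yes; width 4.

Checking the three conditions: (i) the bags cover all of {a, b, c, d, e, f}; (ii) for each edge, some bag contains both endpoints; (iii) the bags containing any fixed vertex form a subtree. All hold, so the decomposition is valid with width 5 − 1 = 4.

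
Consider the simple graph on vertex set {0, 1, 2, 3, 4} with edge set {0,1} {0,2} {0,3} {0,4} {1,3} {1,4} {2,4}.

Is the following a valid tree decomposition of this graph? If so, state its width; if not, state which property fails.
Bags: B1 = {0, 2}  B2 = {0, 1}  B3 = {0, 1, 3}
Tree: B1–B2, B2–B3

No — vertex 4 appears in no bag.

A tree decomposition must satisfy three properties: every vertex lies in some bag; for every edge, both endpoints lie together in some bag; and for every vertex, the bags containing it form a connected subtree. Here vertex 4 appears in no bag, so the decomposition is invalid.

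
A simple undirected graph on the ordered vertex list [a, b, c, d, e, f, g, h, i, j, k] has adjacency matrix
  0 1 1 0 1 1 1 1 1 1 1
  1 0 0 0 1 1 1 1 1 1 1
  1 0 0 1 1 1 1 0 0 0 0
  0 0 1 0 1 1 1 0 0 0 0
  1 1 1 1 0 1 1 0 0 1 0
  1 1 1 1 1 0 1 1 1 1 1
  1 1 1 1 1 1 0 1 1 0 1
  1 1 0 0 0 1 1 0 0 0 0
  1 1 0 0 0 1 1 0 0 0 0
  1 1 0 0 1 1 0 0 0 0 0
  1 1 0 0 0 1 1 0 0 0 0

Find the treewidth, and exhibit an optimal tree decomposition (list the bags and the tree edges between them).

Every bag has size at most 5, so the width is 5 − 1 = 4 and tw(G) ≤ 4. For the lower bound, the 5 vertices {c, d, e, f, g} are pairwise adjacent, and any tree decomposition puts a clique entirely inside one bag — forcing width ≥ 4. Combining the bounds, tw(G) = 4.

Treewidth 4.
One optimal decomposition is:
Bags: B1 = {a, b, f, g, h}  B2 = {a, b, e, f, g}  B3 = {a, b, f, g, k}  B4 = {a, b, e, f, j}  B5 = {a, c, e, f, g}  B6 = {a, b, f, g, i}  B7 = {c, d, e, f, g}
Tree: B1–B2, B1–B3, B2–B4, B2–B5, B2–B6, B5–B7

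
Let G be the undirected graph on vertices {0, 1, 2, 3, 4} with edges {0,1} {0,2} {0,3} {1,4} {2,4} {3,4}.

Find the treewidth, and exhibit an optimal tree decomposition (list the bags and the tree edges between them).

Every bag has size at most 3, so the width is 3 − 1 = 2 and tw(G) ≤ 2. For the lower bound, G contains the cycle 4–3–0–2–4, so G is not a forest; only forests have treewidth ≤ 1, hence tw(G) ≥ 2. The upper and lower bounds meet at 2, so that is the treewidth.

Treewidth 2.
One optimal decomposition is:
Bags: B1 = {0, 3, 4}  B2 = {0, 2, 4}  B3 = {0, 1, 4}
Tree: B1–B2, B2–B3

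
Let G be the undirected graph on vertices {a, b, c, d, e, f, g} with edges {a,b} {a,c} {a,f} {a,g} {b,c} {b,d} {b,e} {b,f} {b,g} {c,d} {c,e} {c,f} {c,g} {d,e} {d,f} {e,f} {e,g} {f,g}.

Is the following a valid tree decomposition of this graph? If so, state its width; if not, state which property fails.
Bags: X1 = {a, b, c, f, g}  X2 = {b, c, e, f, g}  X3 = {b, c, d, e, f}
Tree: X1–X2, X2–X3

Yes; width 4.

Vertex coverage: the bags together contain {a, b, c, d, e, f, g}, the full vertex set. Edge coverage: each edge of G has both endpoints in at least one bag. Running intersection: for every vertex, the bags containing it form a connected subtree. All three properties hold, so this is a valid tree decomposition of width max|bag| − 1 = 4, and hence tw(G) ≤ 4.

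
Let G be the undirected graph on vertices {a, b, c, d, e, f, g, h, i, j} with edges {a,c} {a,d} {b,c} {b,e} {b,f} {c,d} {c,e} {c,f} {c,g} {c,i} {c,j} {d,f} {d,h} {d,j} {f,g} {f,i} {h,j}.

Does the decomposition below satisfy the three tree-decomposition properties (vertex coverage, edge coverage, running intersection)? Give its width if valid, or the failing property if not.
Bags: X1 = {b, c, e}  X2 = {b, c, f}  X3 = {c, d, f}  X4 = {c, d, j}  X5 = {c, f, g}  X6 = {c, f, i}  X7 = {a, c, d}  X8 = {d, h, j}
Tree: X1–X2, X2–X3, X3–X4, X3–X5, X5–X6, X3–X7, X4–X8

Vertex coverage: the bags together contain {a, b, c, d, e, f, g, h, i, j}, the full vertex set. Edge coverage: each edge of G has both endpoints in at least one bag. Running intersection: for every vertex, the bags containing it form a connected subtree. All three properties hold, so this is a valid tree decomposition of width max|bag| − 1 = 2, and hence tw(G) ≤ 2.

Yes; width 2.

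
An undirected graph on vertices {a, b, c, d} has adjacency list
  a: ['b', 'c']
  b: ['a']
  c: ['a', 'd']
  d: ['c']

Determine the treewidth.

1

A width-1 tree decomposition is:
Bags: B1 = {a, b}  B2 = {a, c}  B3 = {c, d}
Tree: B1–B2, B2–B3
The largest bag has 2 vertices, giving width 1; this decomposition certifies tw(G) ≤ 1. Any graph with an edge has treewidth ≥ 1, and G has the edge b–a. The upper and lower bounds meet at 1, so that is the treewidth.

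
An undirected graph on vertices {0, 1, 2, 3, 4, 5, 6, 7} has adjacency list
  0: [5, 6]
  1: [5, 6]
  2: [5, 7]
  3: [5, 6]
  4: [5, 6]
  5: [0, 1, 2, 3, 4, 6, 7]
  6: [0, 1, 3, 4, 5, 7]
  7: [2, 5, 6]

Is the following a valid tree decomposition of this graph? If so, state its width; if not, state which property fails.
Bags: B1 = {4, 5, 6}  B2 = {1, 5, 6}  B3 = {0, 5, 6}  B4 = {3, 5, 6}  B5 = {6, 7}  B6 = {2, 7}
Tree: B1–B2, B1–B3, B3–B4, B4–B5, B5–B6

A tree decomposition must satisfy three properties: every vertex lies in some bag; for every edge, both endpoints lie together in some bag; and for every vertex, the bags containing it form a connected subtree. Here edge (5,7) lies in no bag, so the decomposition is invalid.

No — edge (5,7) lies in no bag.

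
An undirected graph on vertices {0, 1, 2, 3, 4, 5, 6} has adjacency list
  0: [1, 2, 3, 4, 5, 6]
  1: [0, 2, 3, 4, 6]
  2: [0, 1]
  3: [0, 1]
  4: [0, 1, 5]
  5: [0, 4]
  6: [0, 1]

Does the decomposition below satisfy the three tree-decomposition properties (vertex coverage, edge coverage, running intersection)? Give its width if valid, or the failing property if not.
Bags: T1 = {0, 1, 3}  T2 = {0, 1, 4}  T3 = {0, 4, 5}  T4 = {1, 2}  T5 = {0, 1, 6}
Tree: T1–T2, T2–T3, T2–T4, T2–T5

No — edge (0,2) lies in no bag.

A tree decomposition must satisfy three properties: every vertex lies in some bag; for every edge, both endpoints lie together in some bag; and for every vertex, the bags containing it form a connected subtree. Here edge (0,2) lies in no bag, so the decomposition is invalid.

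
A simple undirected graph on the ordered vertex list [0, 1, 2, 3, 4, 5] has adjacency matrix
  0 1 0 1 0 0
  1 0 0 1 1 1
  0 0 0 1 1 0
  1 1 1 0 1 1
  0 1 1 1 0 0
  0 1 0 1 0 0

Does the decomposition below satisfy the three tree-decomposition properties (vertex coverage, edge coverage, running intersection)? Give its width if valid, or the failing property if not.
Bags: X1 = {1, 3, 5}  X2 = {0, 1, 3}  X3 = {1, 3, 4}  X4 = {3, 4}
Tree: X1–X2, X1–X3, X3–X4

A tree decomposition must satisfy three properties: every vertex lies in some bag; for every edge, both endpoints lie together in some bag; and for every vertex, the bags containing it form a connected subtree. Here vertex 2 appears in no bag, so the decomposition is invalid.

No — vertex 2 appears in no bag.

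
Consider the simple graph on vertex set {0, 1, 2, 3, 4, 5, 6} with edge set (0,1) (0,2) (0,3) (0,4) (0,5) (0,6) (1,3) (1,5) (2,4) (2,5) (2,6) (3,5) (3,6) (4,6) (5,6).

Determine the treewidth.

A width-3 tree decomposition is:
Bags: B1 = {0, 2, 5, 6}  B2 = {0, 3, 5, 6}  B3 = {0, 2, 4, 6}  B4 = {0, 1, 3, 5}
Tree: B1–B2, B1–B3, B2–B4
The largest bag has 4 vertices, giving width 3; this decomposition certifies tw(G) ≤ 3. For the lower bound, the 4 vertices {0, 2, 4, 6} are pairwise adjacent, and any tree decomposition puts a clique entirely inside one bag — forcing width ≥ 3. The upper and lower bounds meet at 3, so that is the treewidth.

3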